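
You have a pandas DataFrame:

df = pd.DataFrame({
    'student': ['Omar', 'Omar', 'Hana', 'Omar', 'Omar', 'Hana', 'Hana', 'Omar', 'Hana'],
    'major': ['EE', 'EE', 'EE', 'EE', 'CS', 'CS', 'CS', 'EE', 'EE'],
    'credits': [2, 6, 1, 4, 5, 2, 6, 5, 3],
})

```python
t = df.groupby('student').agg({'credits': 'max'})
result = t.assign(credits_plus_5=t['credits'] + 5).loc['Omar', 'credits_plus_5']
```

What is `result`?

11

group by student, max of credits:
         credits
student         
Hana           6
Omar           6
add column credits_plus_5 = t['credits'] + 5:
         credits  credits_plus_5
student                         
Hana           6              11
Omar           6              11
Then the value at row 'Omar', column 'credits_plus_5': 11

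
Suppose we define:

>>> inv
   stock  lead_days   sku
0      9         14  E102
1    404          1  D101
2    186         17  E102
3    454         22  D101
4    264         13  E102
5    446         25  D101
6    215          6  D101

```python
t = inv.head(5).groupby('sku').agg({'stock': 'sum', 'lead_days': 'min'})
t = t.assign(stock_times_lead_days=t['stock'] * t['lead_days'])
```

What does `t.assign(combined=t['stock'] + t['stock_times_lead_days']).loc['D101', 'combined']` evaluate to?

1716

take first 5 rows:
   stock  lead_days   sku
0      9         14  E102
1    404          1  D101
2    186         17  E102
3    454         22  D101
4    264         13  E102
group by sku: sum(stock), min(lead_days):
      stock  lead_days
sku                   
D101    858          1
E102    459         13
add column stock_times_lead_days = t['stock'] * t['lead_days']:
      stock  lead_days  stock_times_lead_days
sku                                          
D101    858          1                    858
E102    459         13                   5967
add column combined = t['stock'] + t['stock_times_lead_days']:
      stock  lead_days  stock_times_lead_days  combined
sku                                                    
D101    858          1                    858      1716
E102    459         13                   5967      6426
So loc['D101', 'combined'] = 1716.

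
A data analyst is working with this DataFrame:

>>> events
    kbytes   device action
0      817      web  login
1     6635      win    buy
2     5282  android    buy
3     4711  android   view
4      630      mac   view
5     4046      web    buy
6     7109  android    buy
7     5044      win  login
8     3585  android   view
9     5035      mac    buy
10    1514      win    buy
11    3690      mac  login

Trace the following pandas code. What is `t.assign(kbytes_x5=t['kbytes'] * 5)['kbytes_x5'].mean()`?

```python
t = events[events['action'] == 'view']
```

14876.6666667

filter rows where action == 'view':
   kbytes   device action
3    4711  android   view
4     630      mac   view
8    3585  android   view
add column kbytes_x5 = t['kbytes'] * 5:
   kbytes   device action  kbytes_x5
3    4711  android   view      23555
4     630      mac   view       3150
8    3585  android   view      17925
Finally, mean of column 'kbytes_x5' = 14876.6666667.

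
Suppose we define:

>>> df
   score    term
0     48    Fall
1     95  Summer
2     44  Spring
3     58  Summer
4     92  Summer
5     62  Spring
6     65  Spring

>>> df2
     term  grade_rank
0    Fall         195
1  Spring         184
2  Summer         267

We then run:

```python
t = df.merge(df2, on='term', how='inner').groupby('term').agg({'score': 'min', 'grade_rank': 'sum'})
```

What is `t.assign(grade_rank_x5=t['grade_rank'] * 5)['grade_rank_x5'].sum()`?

merge on 'term' (how='inner') → 7 rows:
   score    term  grade_rank
0     48    Fall         195
1     95  Summer         267
2     44  Spring         184
3     58  Summer         267
4     92  Summer         267
5     62  Spring         184
6     65  Spring         184
group by term: min(score), sum(grade_rank):
        score  grade_rank
term                     
Fall       48         195
Spring     44         552
Summer     58         801
add column grade_rank_x5 = t['grade_rank'] * 5:
        score  grade_rank  grade_rank_x5
term                                    
Fall       48         195            975
Spring     44         552           2760
Summer     58         801           4005
Reading off the sum of column 'grade_rank_x5', we get 7740.

7740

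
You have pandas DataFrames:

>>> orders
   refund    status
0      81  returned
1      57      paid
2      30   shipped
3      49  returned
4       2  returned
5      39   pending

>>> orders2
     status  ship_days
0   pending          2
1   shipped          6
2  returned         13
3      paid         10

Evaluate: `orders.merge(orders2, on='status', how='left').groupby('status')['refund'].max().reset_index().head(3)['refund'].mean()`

59.0

merge on 'status' (how='left') → 6 rows:
   refund    status  ship_days
0      81  returned         13
1      57      paid         10
2      30   shipped          6
3      49  returned         13
4       2  returned         13
5      39   pending          2
group by status, max of refund:
status
paid        57
pending     39
returned    81
shipped     30
Name: refund, dtype: int64
reset_index():
     status  refund
0      paid      57
1   pending      39
2  returned      81
3   shipped      30
take first 3 rows:
     status  refund
0      paid      57
1   pending      39
2  returned      81
mean of column 'refund' → 59.0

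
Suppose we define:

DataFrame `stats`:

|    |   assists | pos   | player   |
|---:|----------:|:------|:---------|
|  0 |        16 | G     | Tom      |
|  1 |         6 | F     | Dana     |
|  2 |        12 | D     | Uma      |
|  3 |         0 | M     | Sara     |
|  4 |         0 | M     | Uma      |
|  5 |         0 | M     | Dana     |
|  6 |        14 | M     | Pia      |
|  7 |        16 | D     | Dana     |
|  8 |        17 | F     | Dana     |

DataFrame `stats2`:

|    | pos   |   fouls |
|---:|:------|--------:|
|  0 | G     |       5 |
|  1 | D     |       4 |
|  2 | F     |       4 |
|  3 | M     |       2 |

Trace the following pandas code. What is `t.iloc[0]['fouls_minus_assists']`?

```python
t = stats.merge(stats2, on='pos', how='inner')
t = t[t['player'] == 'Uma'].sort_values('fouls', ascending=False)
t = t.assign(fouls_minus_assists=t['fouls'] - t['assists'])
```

merge on 'pos' (how='inner') → 9 rows:
   assists pos player  fouls
0       16   G    Tom      5
1        6   F   Dana      4
2       12   D    Uma      4
3        0   M   Sara      2
4        0   M    Uma      2
5        0   M   Dana      2
6       14   M    Pia      2
7       16   D   Dana      4
8       17   F   Dana      4
filter rows where player == 'Uma':
   assists pos player  fouls
2       12   D    Uma      4
4        0   M    Uma      2
sort by fouls descending:
   assists pos player  fouls
2       12   D    Uma      4
4        0   M    Uma      2
add column fouls_minus_assists = t['fouls'] - t['assists']:
   assists pos player  fouls  fouls_minus_assists
2       12   D    Uma      4                   -8
4        0   M    Uma      2                    2
So iloc[0]['fouls_minus_assists'] = -8.

-8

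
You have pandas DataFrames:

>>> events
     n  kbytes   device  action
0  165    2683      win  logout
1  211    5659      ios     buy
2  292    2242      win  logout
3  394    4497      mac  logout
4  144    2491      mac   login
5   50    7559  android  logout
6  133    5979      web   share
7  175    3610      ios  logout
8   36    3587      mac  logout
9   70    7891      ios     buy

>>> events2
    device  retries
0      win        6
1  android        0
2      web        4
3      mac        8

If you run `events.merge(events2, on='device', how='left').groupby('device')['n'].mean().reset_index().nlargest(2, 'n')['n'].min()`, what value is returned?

191.333333333

merge on 'device' (how='left') → 10 rows:
     n  kbytes   device  action  retries
0  165    2683      win  logout      6.0
1  211    5659      ios     buy      NaN
2  292    2242      win  logout      6.0
3  394    4497      mac  logout      8.0
4  144    2491      mac   login      8.0
5   50    7559  android  logout      0.0
6  133    5979      web   share      4.0
7  175    3610      ios  logout      NaN
8   36    3587      mac  logout      8.0
9   70    7891      ios     buy      NaN
group by device, mean of n:
device
android     50.000000
ios        152.000000
mac        191.333333
web        133.000000
win        228.500000
Name: n, dtype: float64
reset_index():
    device           n
0  android   50.000000
1      ios  152.000000
2      mac  191.333333
3      web  133.000000
4      win  228.500000
take 2 rows with largest n:
  device           n
4    win  228.500000
2    mac  191.333333
Taking the min of column 'n' gives 191.333333333.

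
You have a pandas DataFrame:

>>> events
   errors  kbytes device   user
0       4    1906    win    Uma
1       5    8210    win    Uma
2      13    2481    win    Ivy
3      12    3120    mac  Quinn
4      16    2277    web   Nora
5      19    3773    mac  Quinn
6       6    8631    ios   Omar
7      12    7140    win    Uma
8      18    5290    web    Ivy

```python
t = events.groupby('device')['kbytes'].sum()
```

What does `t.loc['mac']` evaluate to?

6893

group by device, sum of kbytes:
device
ios     8631
mac     6893
web     7567
win    19737
Name: kbytes, dtype: int64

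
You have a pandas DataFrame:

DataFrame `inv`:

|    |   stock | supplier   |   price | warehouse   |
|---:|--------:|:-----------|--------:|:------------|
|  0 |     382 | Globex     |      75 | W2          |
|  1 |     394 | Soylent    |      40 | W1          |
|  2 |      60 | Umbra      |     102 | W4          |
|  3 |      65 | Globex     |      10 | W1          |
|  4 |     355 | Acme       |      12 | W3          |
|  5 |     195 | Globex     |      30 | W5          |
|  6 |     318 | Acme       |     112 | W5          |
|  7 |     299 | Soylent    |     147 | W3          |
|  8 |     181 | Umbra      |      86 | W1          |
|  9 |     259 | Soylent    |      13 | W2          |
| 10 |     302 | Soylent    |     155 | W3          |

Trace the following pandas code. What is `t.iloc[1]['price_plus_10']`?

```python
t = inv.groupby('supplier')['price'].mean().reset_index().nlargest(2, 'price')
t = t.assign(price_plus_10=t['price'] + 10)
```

group by supplier, mean of price:
supplier
Acme       62.000000
Globex     38.333333
Soylent    88.750000
Umbra      94.000000
Name: price, dtype: float64
reset_index():
  supplier      price
0     Acme  62.000000
1   Globex  38.333333
2  Soylent  88.750000
3    Umbra  94.000000
take 2 rows with largest price:
  supplier  price
3    Umbra  94.00
2  Soylent  88.75
add column price_plus_10 = t['price'] + 10:
  supplier  price  price_plus_10
3    Umbra  94.00         104.00
2  Soylent  88.75          98.75

98.75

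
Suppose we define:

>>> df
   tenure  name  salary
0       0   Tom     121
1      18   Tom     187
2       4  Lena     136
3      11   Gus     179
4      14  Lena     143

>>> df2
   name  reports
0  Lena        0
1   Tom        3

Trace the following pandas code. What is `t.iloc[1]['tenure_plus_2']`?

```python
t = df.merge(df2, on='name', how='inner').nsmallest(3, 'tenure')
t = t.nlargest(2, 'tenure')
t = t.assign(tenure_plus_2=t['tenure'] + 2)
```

6

merge on 'name' (how='inner') → 4 rows:
   tenure  name  salary  reports
0       0   Tom     121        3
1      18   Tom     187        3
2       4  Lena     136        0
3      14  Lena     143        0
take 3 rows with smallest tenure:
   tenure  name  salary  reports
0       0   Tom     121        3
2       4  Lena     136        0
3      14  Lena     143        0
take 2 rows with largest tenure:
   tenure  name  salary  reports
3      14  Lena     143        0
2       4  Lena     136        0
add column tenure_plus_2 = t['tenure'] + 2:
   tenure  name  salary  reports  tenure_plus_2
3      14  Lena     143        0             16
2       4  Lena     136        0              6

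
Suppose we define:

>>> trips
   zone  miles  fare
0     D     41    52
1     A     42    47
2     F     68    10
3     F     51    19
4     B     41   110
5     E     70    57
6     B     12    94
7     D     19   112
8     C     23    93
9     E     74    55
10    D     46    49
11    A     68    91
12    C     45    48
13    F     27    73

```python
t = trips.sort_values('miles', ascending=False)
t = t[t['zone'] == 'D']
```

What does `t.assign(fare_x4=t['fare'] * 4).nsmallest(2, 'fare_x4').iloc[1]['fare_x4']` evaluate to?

208

sort by miles descending:
   zone  miles  fare
9     E     74    55
5     E     70    57
2     F     68    10
11    A     68    91
3     F     51    19
10    D     46    49
12    C     45    48
1     A     42    47
0     D     41    52
4     B     41   110
13    F     27    73
8     C     23    93
7     D     19   112
6     B     12    94
filter rows where zone == 'D':
   zone  miles  fare
10    D     46    49
0     D     41    52
7     D     19   112
add column fare_x4 = t['fare'] * 4:
   zone  miles  fare  fare_x4
10    D     46    49      196
0     D     41    52      208
7     D     19   112      448
take 2 rows with smallest fare_x4:
   zone  miles  fare  fare_x4
10    D     46    49      196
0     D     41    52      208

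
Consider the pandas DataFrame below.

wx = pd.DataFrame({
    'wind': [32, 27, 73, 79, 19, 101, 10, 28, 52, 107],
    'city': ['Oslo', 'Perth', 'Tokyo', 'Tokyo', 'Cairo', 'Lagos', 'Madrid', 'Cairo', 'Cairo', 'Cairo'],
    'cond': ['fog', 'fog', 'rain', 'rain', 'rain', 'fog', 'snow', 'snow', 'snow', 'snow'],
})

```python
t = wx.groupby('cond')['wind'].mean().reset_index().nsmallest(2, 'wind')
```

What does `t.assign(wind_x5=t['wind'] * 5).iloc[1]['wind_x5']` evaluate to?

266.666666667

group by cond, mean of wind:
cond
fog     53.333333
rain    57.000000
snow    49.250000
Name: wind, dtype: float64
reset_index():
   cond       wind
0   fog  53.333333
1  rain  57.000000
2  snow  49.250000
take 2 rows with smallest wind:
   cond       wind
2  snow  49.250000
0   fog  53.333333
add column wind_x5 = t['wind'] * 5:
   cond       wind     wind_x5
2  snow  49.250000  246.250000
0   fog  53.333333  266.666667
Then the value at position 1, column 'wind_x5': 266.666666667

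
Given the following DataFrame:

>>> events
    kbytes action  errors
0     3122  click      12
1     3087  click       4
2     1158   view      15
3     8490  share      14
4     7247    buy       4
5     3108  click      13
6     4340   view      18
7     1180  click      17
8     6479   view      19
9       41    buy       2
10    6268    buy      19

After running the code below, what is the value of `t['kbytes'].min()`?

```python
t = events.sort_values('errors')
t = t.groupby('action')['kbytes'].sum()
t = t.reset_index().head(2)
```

10497

sort by errors:
    kbytes action  errors
9       41    buy       2
1     3087  click       4
4     7247    buy       4
0     3122  click      12
5     3108  click      13
3     8490  share      14
2     1158   view      15
7     1180  click      17
6     4340   view      18
8     6479   view      19
10    6268    buy      19
group by action, sum of kbytes:
action
buy      13556
click    10497
share     8490
view     11977
Name: kbytes, dtype: int64
reset_index():
  action  kbytes
0    buy   13556
1  click   10497
2  share    8490
3   view   11977
take first 2 rows:
  action  kbytes
0    buy   13556
1  click   10497
Then the min of column 'kbytes': 10497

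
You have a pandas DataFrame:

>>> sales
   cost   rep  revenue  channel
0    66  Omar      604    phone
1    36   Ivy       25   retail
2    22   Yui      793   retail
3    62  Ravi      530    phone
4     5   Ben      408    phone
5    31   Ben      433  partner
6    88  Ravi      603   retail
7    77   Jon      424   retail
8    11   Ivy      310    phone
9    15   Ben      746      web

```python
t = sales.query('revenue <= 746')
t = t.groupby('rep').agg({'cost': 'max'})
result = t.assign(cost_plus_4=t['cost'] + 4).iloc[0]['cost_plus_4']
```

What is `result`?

filter rows where revenue <= 746:
   cost   rep  revenue  channel
0    66  Omar      604    phone
1    36   Ivy       25   retail
3    62  Ravi      530    phone
4     5   Ben      408    phone
5    31   Ben      433  partner
6    88  Ravi      603   retail
7    77   Jon      424   retail
8    11   Ivy      310    phone
9    15   Ben      746      web
group by rep, max of cost:
      cost
rep       
Ben     31
Ivy     36
Jon     77
Omar    66
Ravi    88
add column cost_plus_4 = t['cost'] + 4:
      cost  cost_plus_4
rep                    
Ben     31           35
Ivy     36           40
Jon     77           81
Omar    66           70
Ravi    88           92

35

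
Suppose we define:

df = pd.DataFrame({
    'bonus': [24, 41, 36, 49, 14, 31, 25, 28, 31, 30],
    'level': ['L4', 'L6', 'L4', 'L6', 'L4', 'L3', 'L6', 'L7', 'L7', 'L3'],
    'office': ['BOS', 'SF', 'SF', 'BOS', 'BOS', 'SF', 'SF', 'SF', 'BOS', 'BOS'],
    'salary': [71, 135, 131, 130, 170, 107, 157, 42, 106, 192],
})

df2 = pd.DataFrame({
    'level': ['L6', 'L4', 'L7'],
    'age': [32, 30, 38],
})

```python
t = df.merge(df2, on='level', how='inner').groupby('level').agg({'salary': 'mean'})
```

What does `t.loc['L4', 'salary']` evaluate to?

merge on 'level' (how='inner') → 8 rows:
   bonus level office  salary  age
0     24    L4    BOS      71   30
1     41    L6     SF     135   32
2     36    L4     SF     131   30
3     49    L6    BOS     130   32
4     14    L4    BOS     170   30
5     25    L6     SF     157   32
6     28    L7     SF      42   38
7     31    L7    BOS     106   38
group by level, mean of salary:
           salary
level            
L4     124.000000
L6     140.666667
L7      74.000000
value at row 'L4', column 'salary' → 124.0

124.0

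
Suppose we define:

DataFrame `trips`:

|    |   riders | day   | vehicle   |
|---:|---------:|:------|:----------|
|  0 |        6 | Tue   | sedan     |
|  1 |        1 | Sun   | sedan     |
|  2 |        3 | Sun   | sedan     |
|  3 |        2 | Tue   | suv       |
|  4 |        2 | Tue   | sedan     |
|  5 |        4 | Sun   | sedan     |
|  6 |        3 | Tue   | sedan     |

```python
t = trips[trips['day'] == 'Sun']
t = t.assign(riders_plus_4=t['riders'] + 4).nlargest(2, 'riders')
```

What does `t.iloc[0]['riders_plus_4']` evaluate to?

8

filter rows where day == 'Sun':
   riders  day vehicle
1       1  Sun   sedan
2       3  Sun   sedan
5       4  Sun   sedan
add column riders_plus_4 = t['riders'] + 4:
   riders  day vehicle  riders_plus_4
1       1  Sun   sedan              5
2       3  Sun   sedan              7
5       4  Sun   sedan              8
take 2 rows with largest riders:
   riders  day vehicle  riders_plus_4
5       4  Sun   sedan              8
2       3  Sun   sedan              7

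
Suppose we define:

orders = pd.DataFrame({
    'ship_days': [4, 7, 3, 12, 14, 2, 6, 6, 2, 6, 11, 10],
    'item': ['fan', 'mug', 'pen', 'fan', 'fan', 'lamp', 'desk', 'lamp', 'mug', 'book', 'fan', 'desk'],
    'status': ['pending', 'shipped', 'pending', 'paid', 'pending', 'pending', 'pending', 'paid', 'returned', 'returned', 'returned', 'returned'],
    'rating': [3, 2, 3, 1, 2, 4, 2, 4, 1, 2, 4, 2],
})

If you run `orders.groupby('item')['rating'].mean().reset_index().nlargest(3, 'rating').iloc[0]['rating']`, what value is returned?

4.0

group by item, mean of rating:
item
book    2.0
desk    2.0
fan     2.5
lamp    4.0
mug     1.5
pen     3.0
Name: rating, dtype: float64
reset_index():
   item  rating
0  book     2.0
1  desk     2.0
2   fan     2.5
3  lamp     4.0
4   mug     1.5
5   pen     3.0
take 3 rows with largest rating:
   item  rating
3  lamp     4.0
5   pen     3.0
2   fan     2.5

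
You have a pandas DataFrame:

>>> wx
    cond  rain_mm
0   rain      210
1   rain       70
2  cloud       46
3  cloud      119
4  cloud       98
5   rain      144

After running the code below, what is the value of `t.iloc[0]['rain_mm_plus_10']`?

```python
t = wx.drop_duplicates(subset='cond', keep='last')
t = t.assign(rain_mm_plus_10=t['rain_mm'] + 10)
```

drop duplicate cond (keep=last):
    cond  rain_mm
4  cloud       98
5   rain      144
add column rain_mm_plus_10 = t['rain_mm'] + 10:
    cond  rain_mm  rain_mm_plus_10
4  cloud       98              108
5   rain      144              154

108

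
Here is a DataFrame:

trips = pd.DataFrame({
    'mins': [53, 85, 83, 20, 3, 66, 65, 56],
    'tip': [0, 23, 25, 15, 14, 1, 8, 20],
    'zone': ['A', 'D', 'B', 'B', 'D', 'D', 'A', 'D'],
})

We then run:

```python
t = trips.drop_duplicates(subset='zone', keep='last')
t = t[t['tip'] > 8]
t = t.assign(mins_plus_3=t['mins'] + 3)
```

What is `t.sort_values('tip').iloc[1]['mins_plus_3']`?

drop duplicate zone (keep=last):
   mins  tip zone
3    20   15    B
6    65    8    A
7    56   20    D
filter rows where tip > 8:
   mins  tip zone
3    20   15    B
7    56   20    D
add column mins_plus_3 = t['mins'] + 3:
   mins  tip zone  mins_plus_3
3    20   15    B           23
7    56   20    D           59
sort by tip:
   mins  tip zone  mins_plus_3
3    20   15    B           23
7    56   20    D           59
Finally, value at position 1, column 'mins_plus_3' = 59.

59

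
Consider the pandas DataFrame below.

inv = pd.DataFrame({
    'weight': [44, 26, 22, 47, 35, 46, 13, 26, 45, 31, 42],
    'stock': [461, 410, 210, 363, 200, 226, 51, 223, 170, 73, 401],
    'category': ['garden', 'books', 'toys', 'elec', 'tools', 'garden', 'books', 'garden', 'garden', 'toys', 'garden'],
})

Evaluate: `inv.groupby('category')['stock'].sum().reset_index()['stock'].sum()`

2788

group by category, sum of stock:
category
books      461
elec       363
garden    1481
tools      200
toys       283
Name: stock, dtype: int64
reset_index():
  category  stock
0    books    461
1     elec    363
2   garden   1481
3    tools    200
4     toys    283
Reading off the sum of column 'stock', we get 2788.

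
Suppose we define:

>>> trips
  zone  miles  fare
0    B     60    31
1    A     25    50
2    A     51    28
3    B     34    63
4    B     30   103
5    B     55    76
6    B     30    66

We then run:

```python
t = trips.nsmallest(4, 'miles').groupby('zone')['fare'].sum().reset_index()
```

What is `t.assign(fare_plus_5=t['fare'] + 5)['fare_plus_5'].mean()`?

146.0

take 4 rows with smallest miles:
  zone  miles  fare
1    A     25    50
4    B     30   103
6    B     30    66
3    B     34    63
group by zone, sum of fare:
zone
A     50
B    232
Name: fare, dtype: int64
reset_index():
  zone  fare
0    A    50
1    B   232
add column fare_plus_5 = t['fare'] + 5:
  zone  fare  fare_plus_5
0    A    50           55
1    B   232          237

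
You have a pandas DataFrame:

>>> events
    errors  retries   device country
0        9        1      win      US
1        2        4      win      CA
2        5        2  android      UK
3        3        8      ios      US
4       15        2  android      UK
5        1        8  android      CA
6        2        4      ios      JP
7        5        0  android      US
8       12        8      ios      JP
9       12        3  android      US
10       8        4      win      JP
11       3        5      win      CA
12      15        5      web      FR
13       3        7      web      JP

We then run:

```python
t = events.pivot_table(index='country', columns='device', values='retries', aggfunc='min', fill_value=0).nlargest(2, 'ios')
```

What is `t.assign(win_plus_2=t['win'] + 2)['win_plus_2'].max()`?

6

pivot: rows=country, cols=device, min(retries):
device   android  ios  web  win
country                        
CA             8    0    0    4
FR             0    0    5    0
JP             0    4    7    4
UK             2    0    0    0
US             0    8    0    1
take 2 rows with largest ios:
device   android  ios  web  win
country                        
US             0    8    0    1
JP             0    4    7    4
add column win_plus_2 = t['win'] + 2:
device   android  ios  web  win  win_plus_2
country                                    
US             0    8    0    1           3
JP             0    4    7    4           6
Then the max of column 'win_plus_2': 6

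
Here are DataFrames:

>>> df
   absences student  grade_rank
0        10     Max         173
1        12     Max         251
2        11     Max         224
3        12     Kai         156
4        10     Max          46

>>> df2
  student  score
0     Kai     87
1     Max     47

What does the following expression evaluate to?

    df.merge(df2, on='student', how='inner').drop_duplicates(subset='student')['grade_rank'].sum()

329

merge on 'student' (how='inner') → 5 rows:
   absences student  grade_rank  score
0        10     Max         173     47
1        12     Max         251     47
2        11     Max         224     47
3        12     Kai         156     87
4        10     Max          46     47
drop duplicate student (keep=first):
   absences student  grade_rank  score
0        10     Max         173     47
3        12     Kai         156     87
Finally, sum of column 'grade_rank' = 329.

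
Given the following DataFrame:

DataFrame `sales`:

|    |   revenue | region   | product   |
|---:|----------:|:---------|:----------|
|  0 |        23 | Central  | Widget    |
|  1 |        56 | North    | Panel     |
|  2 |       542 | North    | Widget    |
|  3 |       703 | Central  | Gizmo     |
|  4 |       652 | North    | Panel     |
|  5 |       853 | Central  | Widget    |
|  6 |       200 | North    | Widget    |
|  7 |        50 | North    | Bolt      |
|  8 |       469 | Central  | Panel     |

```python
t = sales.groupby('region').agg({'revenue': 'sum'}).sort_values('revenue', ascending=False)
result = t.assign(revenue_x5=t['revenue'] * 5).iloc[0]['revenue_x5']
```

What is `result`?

group by region, sum of revenue:
         revenue
region          
Central     2048
North       1500
sort by revenue descending:
         revenue
region          
Central     2048
North       1500
add column revenue_x5 = t['revenue'] * 5:
         revenue  revenue_x5
region                      
Central     2048       10240
North       1500        7500

10240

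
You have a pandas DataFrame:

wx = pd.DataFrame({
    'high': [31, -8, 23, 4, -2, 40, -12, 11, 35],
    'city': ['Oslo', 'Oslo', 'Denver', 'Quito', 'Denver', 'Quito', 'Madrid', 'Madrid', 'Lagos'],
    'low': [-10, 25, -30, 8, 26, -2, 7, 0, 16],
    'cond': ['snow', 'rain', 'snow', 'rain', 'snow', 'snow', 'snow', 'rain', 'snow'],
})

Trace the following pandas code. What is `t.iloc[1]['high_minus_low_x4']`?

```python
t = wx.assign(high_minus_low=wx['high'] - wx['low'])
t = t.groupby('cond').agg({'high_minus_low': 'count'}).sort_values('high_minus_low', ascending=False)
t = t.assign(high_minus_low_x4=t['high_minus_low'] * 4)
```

12

add column high_minus_low = wx['high'] - wx['low']:
   high    city  low  cond  high_minus_low
0    31    Oslo  -10  snow              41
1    -8    Oslo   25  rain             -33
2    23  Denver  -30  snow              53
3     4   Quito    8  rain              -4
4    -2  Denver   26  snow             -28
5    40   Quito   -2  snow              42
6   -12  Madrid    7  snow             -19
7    11  Madrid    0  rain              11
8    35   Lagos   16  snow              19
group by cond, count of high_minus_low:
      high_minus_low
cond                
rain               3
snow               6
sort by high_minus_low descending:
      high_minus_low
cond                
snow               6
rain               3
add column high_minus_low_x4 = t['high_minus_low'] * 4:
      high_minus_low  high_minus_low_x4
cond                                   
snow               6                 24
rain               3                 12
Hence 12.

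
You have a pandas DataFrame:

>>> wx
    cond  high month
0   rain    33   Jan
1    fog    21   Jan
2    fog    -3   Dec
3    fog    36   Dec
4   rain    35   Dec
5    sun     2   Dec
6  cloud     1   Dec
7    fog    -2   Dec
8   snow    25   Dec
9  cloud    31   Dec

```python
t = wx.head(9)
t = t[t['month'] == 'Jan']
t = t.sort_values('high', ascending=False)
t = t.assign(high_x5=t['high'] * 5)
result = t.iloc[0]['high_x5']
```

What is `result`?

165

take first 9 rows:
    cond  high month
0   rain    33   Jan
1    fog    21   Jan
2    fog    -3   Dec
3    fog    36   Dec
4   rain    35   Dec
5    sun     2   Dec
6  cloud     1   Dec
7    fog    -2   Dec
8   snow    25   Dec
filter rows where month == 'Jan':
   cond  high month
0  rain    33   Jan
1   fog    21   Jan
sort by high descending:
   cond  high month
0  rain    33   Jan
1   fog    21   Jan
add column high_x5 = t['high'] * 5:
   cond  high month  high_x5
0  rain    33   Jan      165
1   fog    21   Jan      105
So iloc[0]['high_x5'] = 165.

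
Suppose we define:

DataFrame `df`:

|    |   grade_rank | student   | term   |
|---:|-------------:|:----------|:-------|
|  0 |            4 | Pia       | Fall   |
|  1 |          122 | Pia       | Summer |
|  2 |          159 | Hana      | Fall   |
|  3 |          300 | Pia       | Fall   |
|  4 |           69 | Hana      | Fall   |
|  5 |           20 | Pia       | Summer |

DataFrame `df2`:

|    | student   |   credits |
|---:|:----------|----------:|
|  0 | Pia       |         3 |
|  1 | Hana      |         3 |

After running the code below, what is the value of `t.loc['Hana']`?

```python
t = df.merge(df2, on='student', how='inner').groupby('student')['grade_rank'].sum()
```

merge on 'student' (how='inner') → 6 rows:
   grade_rank student    term  credits
0           4     Pia    Fall        3
1         122     Pia  Summer        3
2         159    Hana    Fall        3
3         300     Pia    Fall        3
4          69    Hana    Fall        3
5          20     Pia  Summer        3
group by student, sum of grade_rank:
student
Hana    228
Pia     446
Name: grade_rank, dtype: int64

228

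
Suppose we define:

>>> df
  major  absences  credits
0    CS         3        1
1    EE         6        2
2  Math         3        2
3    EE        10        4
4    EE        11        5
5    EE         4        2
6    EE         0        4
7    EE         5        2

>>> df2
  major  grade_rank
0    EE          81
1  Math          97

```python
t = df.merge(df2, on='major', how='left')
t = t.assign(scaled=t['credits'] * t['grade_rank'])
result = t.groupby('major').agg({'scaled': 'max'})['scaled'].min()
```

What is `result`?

merge on 'major' (how='left') → 8 rows:
  major  absences  credits  grade_rank
0    CS         3        1         NaN
1    EE         6        2        81.0
2  Math         3        2        97.0
3    EE        10        4        81.0
4    EE        11        5        81.0
5    EE         4        2        81.0
6    EE         0        4        81.0
7    EE         5        2        81.0
add column scaled = t['credits'] * t['grade_rank']:
  major  absences  credits  grade_rank  scaled
0    CS         3        1         NaN     NaN
1    EE         6        2        81.0   162.0
2  Math         3        2        97.0   194.0
3    EE        10        4        81.0   324.0
4    EE        11        5        81.0   405.0
5    EE         4        2        81.0   162.0
6    EE         0        4        81.0   324.0
7    EE         5        2        81.0   162.0
group by major, max of scaled:
       scaled
major        
CS        NaN
EE      405.0
Math    194.0

194.0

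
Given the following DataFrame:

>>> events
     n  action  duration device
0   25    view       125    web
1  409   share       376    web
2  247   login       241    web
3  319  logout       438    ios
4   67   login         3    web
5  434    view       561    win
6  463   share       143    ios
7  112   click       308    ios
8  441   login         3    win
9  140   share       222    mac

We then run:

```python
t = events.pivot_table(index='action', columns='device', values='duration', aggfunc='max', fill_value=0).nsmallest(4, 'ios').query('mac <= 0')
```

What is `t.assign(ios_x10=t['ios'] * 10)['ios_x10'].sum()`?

pivot: rows=action, cols=device, max(duration):
device  ios  mac  web  win
action                    
click   308    0    0    0
login     0    0  241    3
logout  438    0    0    0
share   143  222  376    0
view      0    0  125  561
take 4 rows with smallest ios:
device  ios  mac  web  win
action                    
login     0    0  241    3
view      0    0  125  561
share   143  222  376    0
click   308    0    0    0
filter rows where mac <= 0:
device  ios  mac  web  win
action                    
login     0    0  241    3
view      0    0  125  561
click   308    0    0    0
add column ios_x10 = t['ios'] * 10:
device  ios  mac  web  win  ios_x10
action                             
login     0    0  241    3        0
view      0    0  125  561        0
click   308    0    0    0     3080
So sum() = 3080.

3080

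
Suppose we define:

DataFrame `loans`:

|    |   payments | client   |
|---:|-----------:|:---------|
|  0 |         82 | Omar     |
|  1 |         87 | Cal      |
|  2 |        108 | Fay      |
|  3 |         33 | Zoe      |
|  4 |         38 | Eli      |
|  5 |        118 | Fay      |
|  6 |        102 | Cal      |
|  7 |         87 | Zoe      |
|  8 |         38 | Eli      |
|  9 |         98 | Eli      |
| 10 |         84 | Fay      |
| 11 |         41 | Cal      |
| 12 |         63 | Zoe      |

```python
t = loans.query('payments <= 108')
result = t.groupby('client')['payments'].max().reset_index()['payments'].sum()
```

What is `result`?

filter rows where payments <= 108:
    payments client
0         82   Omar
1         87    Cal
2        108    Fay
3         33    Zoe
4         38    Eli
6        102    Cal
7         87    Zoe
8         38    Eli
9         98    Eli
10        84    Fay
11        41    Cal
12        63    Zoe
group by client, max of payments:
client
Cal     102
Eli      98
Fay     108
Omar     82
Zoe      87
Name: payments, dtype: int64
reset_index():
  client  payments
0    Cal       102
1    Eli        98
2    Fay       108
3   Omar        82
4    Zoe        87
sum of column 'payments' → 477

477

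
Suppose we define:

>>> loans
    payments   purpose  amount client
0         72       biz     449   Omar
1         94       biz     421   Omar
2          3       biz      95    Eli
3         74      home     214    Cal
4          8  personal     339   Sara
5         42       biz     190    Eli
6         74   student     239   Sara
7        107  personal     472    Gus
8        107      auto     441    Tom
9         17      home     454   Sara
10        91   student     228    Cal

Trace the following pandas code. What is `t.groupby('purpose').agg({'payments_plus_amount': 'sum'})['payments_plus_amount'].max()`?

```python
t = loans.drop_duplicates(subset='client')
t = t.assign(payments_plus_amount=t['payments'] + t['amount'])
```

drop duplicate client (keep=first):
   payments   purpose  amount client
0        72       biz     449   Omar
2         3       biz      95    Eli
3        74      home     214    Cal
4         8  personal     339   Sara
7       107  personal     472    Gus
8       107      auto     441    Tom
add column payments_plus_amount = t['payments'] + t['amount']:
   payments   purpose  amount client  payments_plus_amount
0        72       biz     449   Omar                   521
2         3       biz      95    Eli                    98
3        74      home     214    Cal                   288
4         8  personal     339   Sara                   347
7       107  personal     472    Gus                   579
8       107      auto     441    Tom                   548
group by purpose, sum of payments_plus_amount:
          payments_plus_amount
purpose                       
auto                       548
biz                        619
home                       288
personal                   926
So max() = 926.

926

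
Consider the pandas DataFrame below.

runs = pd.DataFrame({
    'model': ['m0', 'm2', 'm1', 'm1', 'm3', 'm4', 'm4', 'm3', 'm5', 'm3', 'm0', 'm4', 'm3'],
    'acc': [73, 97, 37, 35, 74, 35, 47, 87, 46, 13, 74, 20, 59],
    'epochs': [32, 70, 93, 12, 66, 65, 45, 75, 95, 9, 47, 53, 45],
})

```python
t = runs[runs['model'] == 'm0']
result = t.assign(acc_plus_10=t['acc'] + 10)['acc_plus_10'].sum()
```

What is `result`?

167

filter rows where model == 'm0':
   model  acc  epochs
0     m0   73      32
10    m0   74      47
add column acc_plus_10 = t['acc'] + 10:
   model  acc  epochs  acc_plus_10
0     m0   73      32           83
10    m0   74      47           84
sum of column 'acc_plus_10' → 167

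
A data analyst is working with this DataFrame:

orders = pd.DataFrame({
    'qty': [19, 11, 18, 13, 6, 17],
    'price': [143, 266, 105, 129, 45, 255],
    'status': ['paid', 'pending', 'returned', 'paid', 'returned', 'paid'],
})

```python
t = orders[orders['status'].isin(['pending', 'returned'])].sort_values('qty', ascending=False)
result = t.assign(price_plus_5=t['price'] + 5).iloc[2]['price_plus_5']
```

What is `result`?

50

filter rows where status in ['pending', 'returned']:
   qty  price    status
1   11    266   pending
2   18    105  returned
4    6     45  returned
sort by qty descending:
   qty  price    status
2   18    105  returned
1   11    266   pending
4    6     45  returned
add column price_plus_5 = t['price'] + 5:
   qty  price    status  price_plus_5
2   18    105  returned           110
1   11    266   pending           271
4    6     45  returned            50
The value at position 2, column 'price_plus_5' is 50.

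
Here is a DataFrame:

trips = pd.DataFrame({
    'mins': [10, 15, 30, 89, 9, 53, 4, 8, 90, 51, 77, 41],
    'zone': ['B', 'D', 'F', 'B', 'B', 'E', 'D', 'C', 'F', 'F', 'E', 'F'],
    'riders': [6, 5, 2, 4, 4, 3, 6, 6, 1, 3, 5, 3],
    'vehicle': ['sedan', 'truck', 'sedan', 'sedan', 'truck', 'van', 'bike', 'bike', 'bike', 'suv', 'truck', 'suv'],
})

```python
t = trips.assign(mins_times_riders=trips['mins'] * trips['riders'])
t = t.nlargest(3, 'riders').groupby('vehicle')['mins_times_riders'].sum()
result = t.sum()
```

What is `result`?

add column mins_times_riders = trips['mins'] * trips['riders']:
    mins zone  riders vehicle  mins_times_riders
0     10    B       6   sedan                 60
1     15    D       5   truck                 75
2     30    F       2   sedan                 60
3     89    B       4   sedan                356
4      9    B       4   truck                 36
5     53    E       3     van                159
6      4    D       6    bike                 24
7      8    C       6    bike                 48
8     90    F       1    bike                 90
9     51    F       3     suv                153
10    77    E       5   truck                385
11    41    F       3     suv                123
take 3 rows with largest riders:
   mins zone  riders vehicle  mins_times_riders
0    10    B       6   sedan                 60
6     4    D       6    bike                 24
7     8    C       6    bike                 48
group by vehicle, sum of mins_times_riders:
vehicle
bike     72
sedan    60
Name: mins_times_riders, dtype: int64
Finally, sum of the resulting series = 132.

132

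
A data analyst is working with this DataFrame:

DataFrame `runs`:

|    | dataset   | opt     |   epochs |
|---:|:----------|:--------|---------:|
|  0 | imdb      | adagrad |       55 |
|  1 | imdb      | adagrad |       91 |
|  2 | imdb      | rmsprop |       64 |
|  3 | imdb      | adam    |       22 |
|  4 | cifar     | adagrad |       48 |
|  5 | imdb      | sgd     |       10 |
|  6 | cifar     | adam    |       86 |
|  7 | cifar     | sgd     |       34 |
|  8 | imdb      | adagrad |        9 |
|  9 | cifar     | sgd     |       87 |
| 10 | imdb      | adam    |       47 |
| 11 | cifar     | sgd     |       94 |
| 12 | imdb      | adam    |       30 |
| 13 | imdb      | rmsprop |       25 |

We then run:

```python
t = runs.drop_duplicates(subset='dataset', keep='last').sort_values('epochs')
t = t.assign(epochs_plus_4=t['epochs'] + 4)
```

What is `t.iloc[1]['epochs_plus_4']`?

98

drop duplicate dataset (keep=last):
   dataset      opt  epochs
11   cifar      sgd      94
13    imdb  rmsprop      25
sort by epochs:
   dataset      opt  epochs
13    imdb  rmsprop      25
11   cifar      sgd      94
add column epochs_plus_4 = t['epochs'] + 4:
   dataset      opt  epochs  epochs_plus_4
13    imdb  rmsprop      25             29
11   cifar      sgd      94             98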